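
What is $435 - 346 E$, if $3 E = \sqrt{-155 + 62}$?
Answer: $435 - \frac{346 i \sqrt{93}}{3} \approx 435.0 - 1112.2 i$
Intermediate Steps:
$E = \frac{i \sqrt{93}}{3}$ ($E = \frac{\sqrt{-155 + 62}}{3} = \frac{\sqrt{-93}}{3} = \frac{i \sqrt{93}}{3} \approx 3.2146 i$)
$435 - 346 E = 435 - 346 \frac{i \sqrt{93}}{3} = 435 - \frac{346 i \sqrt{93}}{3}$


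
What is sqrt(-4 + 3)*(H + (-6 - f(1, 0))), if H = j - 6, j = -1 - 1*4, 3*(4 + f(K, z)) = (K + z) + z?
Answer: -40*I/3 ≈ -13.333*I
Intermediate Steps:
f(K, z) = -4 + K/3 + 2*z/3 (f(K, z) = -4 + ((K + z) + z)/3 = -4 + (K + 2*z)/3 = -4 + (K/3 + 2*z/3) = -4 + K/3 + 2*z/3)
j = -5 (j = -1 - 4 = -5)
H = -11 (H = -5 - 6 = -11)
sqrt(-4 + 3)*(H + (-6 - f(1, 0))) = sqrt(-4 + 3)*(-11 + (-6 - (-4 + (1/3)*1 + (2/3)*0))) = sqrt(-1)*(-11 + (-6 - (-4 + 1/3 + 0))) = I*(-11 + (-6 - 1*(-11/3))) = I*(-11 + (-6 + 11/3)) = I*(-11 - 7/3) = I*(-40/3) = -40*I/3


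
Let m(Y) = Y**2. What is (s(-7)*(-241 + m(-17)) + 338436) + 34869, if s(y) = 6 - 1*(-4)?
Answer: 373785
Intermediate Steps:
s(y) = 10 (s(y) = 6 + 4 = 10)
(s(-7)*(-241 + m(-17)) + 338436) + 34869 = (10*(-241 + (-17)**2) + 338436) + 34869 = (10*(-241 + 289) + 338436) + 34869 = (10*48 + 338436) + 34869 = (480 + 338436) + 34869 = 338916 + 34869 = 373785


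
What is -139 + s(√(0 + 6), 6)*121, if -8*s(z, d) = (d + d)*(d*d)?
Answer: -6673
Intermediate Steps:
s(z, d) = -d³/4 (s(z, d) = -(d + d)*d*d/8 = -2*d*d²/8 = -d³/4)
-139 + s(√(0 + 6), 6)*121 = -139 - ¼*6³*121 = -139 - ¼*216*121 = -139 - 54*121 = -139 - 6534 = -6673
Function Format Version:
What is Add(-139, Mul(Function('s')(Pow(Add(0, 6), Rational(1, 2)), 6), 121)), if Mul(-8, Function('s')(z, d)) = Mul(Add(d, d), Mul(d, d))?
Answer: -6673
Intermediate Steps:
Function('s')(z, d) = Mul(Rational(-1, 4), Pow(d, 3)) (Function('s')(z, d) = Mul(Rational(-1, 8), Mul(Add(d, d), Mul(d, d))) = Mul(Rational(-1, 8), Mul(Mul(2, d), Pow(d, 2))) = Mul(Rational(-1, 8), Mul(2, Pow(d, 3))) = Mul(Rational(-1, 4), Pow(d, 3)))
Add(-139, Mul(Function('s')(Pow(Add(0, 6), Rational(1, 2)), 6), 121)) = Add(-139, Mul(Mul(Rational(-1, 4), Pow(6, 3)), 121)) = Add(-139, Mul(Mul(Rational(-1, 4), 216), 121)) = Add(-139, Mul(-54, 121)) = Add(-139, -6534) = -6673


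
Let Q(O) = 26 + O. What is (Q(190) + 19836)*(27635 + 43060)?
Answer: 1417576140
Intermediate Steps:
(Q(190) + 19836)*(27635 + 43060) = ((26 + 190) + 19836)*(27635 + 43060) = (216 + 19836)*70695 = 20052*70695 = 1417576140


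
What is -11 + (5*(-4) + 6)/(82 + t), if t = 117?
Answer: -2203/199 ≈ -11.070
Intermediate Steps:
-11 + (5*(-4) + 6)/(82 + t) = -11 + (5*(-4) + 6)/(82 + 117) = -11 + (-20 + 6)/199 = -11 + (1/199)*(-14) = -11 - 14/199 = -2203/199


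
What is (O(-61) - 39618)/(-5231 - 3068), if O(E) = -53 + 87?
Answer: 39584/8299 ≈ 4.7697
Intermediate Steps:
O(E) = 34
(O(-61) - 39618)/(-5231 - 3068) = (34 - 39618)/(-5231 - 3068) = -39584/(-8299) = -39584*(-1/8299) = 39584/8299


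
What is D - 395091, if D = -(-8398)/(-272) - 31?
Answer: -3161223/8 ≈ -3.9515e+5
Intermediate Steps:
D = -495/8 (D = -(-8398)*(-1)/272 - 31 = -38*13/16 - 31 = -247/8 - 31 = -495/8 ≈ -61.875)
D - 395091 = -495/8 - 395091 = -3161223/8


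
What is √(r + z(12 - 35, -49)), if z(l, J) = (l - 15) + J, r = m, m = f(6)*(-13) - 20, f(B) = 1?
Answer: 2*I*√30 ≈ 10.954*I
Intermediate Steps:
m = -33 (m = 1*(-13) - 20 = -13 - 20 = -33)
r = -33
z(l, J) = -15 + J + l (z(l, J) = (-15 + l) + J = -15 + J + l)
√(r + z(12 - 35, -49)) = √(-33 + (-15 - 49 + (12 - 35))) = √(-33 + (-15 - 49 - 23)) = √(-33 - 87) = √(-120) = 2*I*√30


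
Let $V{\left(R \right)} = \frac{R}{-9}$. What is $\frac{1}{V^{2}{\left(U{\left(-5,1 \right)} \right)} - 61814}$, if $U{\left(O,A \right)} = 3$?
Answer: $- \frac{9}{556325} \approx -1.6178 \cdot 10^{-5}$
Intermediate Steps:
$V{\left(R \right)} = - \frac{R}{9}$ ($V{\left(R \right)} = R \left(- \frac{1}{9}\right) = - \frac{R}{9}$)
$\frac{1}{V^{2}{\left(U{\left(-5,1 \right)} \right)} - 61814} = \frac{1}{\left(\left(- \frac{1}{9}\right) 3\right)^{2} - 61814} = \frac{1}{\left(- \frac{1}{3}\right)^{2} - 61814} = \frac{1}{\frac{1}{9} - 61814} = \frac{1}{- \frac{556325}{9}} = - \frac{9}{556325}$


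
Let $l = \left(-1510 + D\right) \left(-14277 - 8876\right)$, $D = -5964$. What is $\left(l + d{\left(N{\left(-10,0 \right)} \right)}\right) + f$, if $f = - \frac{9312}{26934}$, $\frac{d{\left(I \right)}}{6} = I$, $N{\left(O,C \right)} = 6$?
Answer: $\frac{776801508310}{4489} \approx 1.7305 \cdot 10^{8}$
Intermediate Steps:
$d{\left(I \right)} = 6 I$
$f = - \frac{1552}{4489}$ ($f = \left(-9312\right) \frac{1}{26934} = - \frac{1552}{4489} \approx -0.34573$)
$l = 173045522$ ($l = \left(-1510 - 5964\right) \left(-14277 - 8876\right) = \left(-7474\right) \left(-23153\right) = 173045522$)
$\left(l + d{\left(N{\left(-10,0 \right)} \right)}\right) + f = \left(173045522 + 6 \cdot 6\right) - \frac{1552}{4489} = \left(173045522 + 36\right) - \frac{1552}{4489} = 173045558 - \frac{1552}{4489} = \frac{776801508310}{4489}$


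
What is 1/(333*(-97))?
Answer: -1/32301 ≈ -3.0959e-5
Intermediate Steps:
1/(333*(-97)) = 1/(-32301) = -1/32301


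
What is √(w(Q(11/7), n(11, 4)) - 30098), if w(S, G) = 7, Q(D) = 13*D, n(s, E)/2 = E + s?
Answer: I*√30091 ≈ 173.47*I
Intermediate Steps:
n(s, E) = 2*E + 2*s (n(s, E) = 2*(E + s) = 2*E + 2*s)
√(w(Q(11/7), n(11, 4)) - 30098) = √(7 - 30098) = √(-30091) = I*√30091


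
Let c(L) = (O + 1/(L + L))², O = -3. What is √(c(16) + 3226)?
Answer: 7*√67601/32 ≈ 56.875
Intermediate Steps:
c(L) = (-3 + 1/(2*L))² (c(L) = (-3 + 1/(L + L))² = (-3 + 1/(2*L))²)
√(c(16) + 3226) = √((¼)*(1 - 6*16)²/16² + 3226) = √((¼)*(1/256)*(1 - 96)² + 3226) = √((¼)*(1/256)*(-95)² + 3226) = √((¼)*(1/256)*9025 + 3226) = √(9025/1024 + 3226) = √(3312449/1024) = 7*√67601/32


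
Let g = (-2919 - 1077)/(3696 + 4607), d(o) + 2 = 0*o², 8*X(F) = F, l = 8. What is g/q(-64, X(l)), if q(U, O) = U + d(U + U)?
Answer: 666/91333 ≈ 0.0072920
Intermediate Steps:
X(F) = F/8
d(o) = -2 (d(o) = -2 + 0*o² = -2 + 0 = -2)
g = -3996/8303 ≈ -0.48127
q(U, O) = -2 + U (q(U, O) = U - 2 = -2 + U)
g/q(-64, X(l)) = -3996/(8303*(-2 - 64)) = -3996/8303/(-66) = -3996/8303*(-1/66) = 666/91333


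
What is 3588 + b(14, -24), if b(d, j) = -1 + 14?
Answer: 3601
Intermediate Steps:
b(d, j) = 13
3588 + b(14, -24) = 3588 + 13 = 3601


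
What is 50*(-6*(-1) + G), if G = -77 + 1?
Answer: -3500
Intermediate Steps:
G = -76
50*(-6*(-1) + G) = 50*(-6*(-1) - 76) = 50*(6 - 76) = 50*(-70) = -3500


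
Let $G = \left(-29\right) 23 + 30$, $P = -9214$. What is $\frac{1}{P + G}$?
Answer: $- \frac{1}{9851} \approx -0.00010151$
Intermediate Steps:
$G = -637$ ($G = -667 + 30 = -637$)
$\frac{1}{P + G} = \frac{1}{-9214 - 637} = \frac{1}{-9851} = - \frac{1}{9851}$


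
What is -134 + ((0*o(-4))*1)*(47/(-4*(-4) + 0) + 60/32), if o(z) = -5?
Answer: -134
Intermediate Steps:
-134 + ((0*o(-4))*1)*(47/(-4*(-4) + 0) + 60/32) = -134 + ((0*(-5))*1)*(47/(-4*(-4) + 0) + 60/32) = -134 + (0*1)*(47/(16 + 0) + 60*(1/32)) = -134 + 0*(47/16 + 15/8) = -134 + 0*(77/16) = -134 + 0 = -134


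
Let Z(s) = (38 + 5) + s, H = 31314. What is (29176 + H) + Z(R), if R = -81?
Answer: 60452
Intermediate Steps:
Z(s) = 43 + s
(29176 + H) + Z(R) = (29176 + 31314) + (43 - 81) = 60490 - 38 = 60452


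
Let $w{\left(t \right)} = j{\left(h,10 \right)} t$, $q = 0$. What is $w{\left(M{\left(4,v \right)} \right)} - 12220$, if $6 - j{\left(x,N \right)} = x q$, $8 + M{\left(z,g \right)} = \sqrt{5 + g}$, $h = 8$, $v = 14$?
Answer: $-12268 + 6 \sqrt{19} \approx -12242.0$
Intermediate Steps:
$M{\left(z,g \right)} = -8 + \sqrt{5 + g}$
$j{\left(x,N \right)} = 6$ ($j{\left(x,N \right)} = 6 - x 0 = 6 - 0 = 6 + 0 = 6$)
$w{\left(t \right)} = 6 t$
$w{\left(M{\left(4,v \right)} \right)} - 12220 = 6 \left(-8 + \sqrt{5 + 14}\right) - 12220 = 6 \left(-8 + \sqrt{19}\right) - 12220 = \left(-48 + 6 \sqrt{19}\right) - 12220 = -12268 + 6 \sqrt{19}$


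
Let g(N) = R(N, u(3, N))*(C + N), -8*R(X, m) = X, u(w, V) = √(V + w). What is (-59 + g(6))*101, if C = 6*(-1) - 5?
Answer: -22321/4 ≈ -5580.3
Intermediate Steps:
R(X, m) = -X/8
C = -11 (C = -6 - 5 = -11)
g(N) = -N*(-11 + N)/8 (g(N) = (-N/8)*(-11 + N) = -N*(-11 + N)/8)
(-59 + g(6))*101 = (-59 + (⅛)*6*(11 - 1*6))*101 = (-59 + (⅛)*6*(11 - 6))*101 = (-59 + (⅛)*6*5)*101 = (-59 + 15/4)*101 = -221/4*101 = -22321/4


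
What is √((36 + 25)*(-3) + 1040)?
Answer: √857 ≈ 29.275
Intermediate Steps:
√((36 + 25)*(-3) + 1040) = √(61*(-3) + 1040) = √(-183 + 1040) = √857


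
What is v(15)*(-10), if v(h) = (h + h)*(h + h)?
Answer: -9000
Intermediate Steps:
v(h) = 4*h**2 (v(h) = (2*h)*(2*h) = 4*h**2)
v(15)*(-10) = (4*15**2)*(-10) = (4*225)*(-10) = 900*(-10) = -9000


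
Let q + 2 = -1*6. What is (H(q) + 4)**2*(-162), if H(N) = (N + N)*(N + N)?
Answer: -10951200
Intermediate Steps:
q = -8 (q = -2 - 1*6 = -2 - 6 = -8)
H(N) = 4*N**2 (H(N) = (2*N)*(2*N) = 4*N**2)
(H(q) + 4)**2*(-162) = (4*(-8)**2 + 4)**2*(-162) = (4*64 + 4)**2*(-162) = (256 + 4)**2*(-162) = 260**2*(-162) = 67600*(-162) = -10951200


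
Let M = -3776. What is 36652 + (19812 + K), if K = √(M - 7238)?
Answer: 56464 + I*√11014 ≈ 56464.0 + 104.95*I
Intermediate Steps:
K = I*√11014 (K = √(-3776 - 7238) = √(-11014) = I*√11014 ≈ 104.95*I)
36652 + (19812 + K) = 36652 + (19812 + I*√11014) = 56464 + I*√11014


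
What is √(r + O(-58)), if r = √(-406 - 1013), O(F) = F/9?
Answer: √(-58 + 9*I*√1419)/3 ≈ 3.9858 + 4.7255*I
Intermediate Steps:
O(F) = F/9 (O(F) = F*(⅑) = F/9)
r = I*√1419 (r = √(-1419) = I*√1419 ≈ 37.67*I)
√(r + O(-58)) = √(I*√1419 + (⅑)*(-58)) = √(I*√1419 - 58/9) = √(-58/9 + I*√1419)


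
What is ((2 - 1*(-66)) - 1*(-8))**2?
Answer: 5776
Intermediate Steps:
((2 - 1*(-66)) - 1*(-8))**2 = ((2 + 66) + 8)**2 = (68 + 8)**2 = 76**2 = 5776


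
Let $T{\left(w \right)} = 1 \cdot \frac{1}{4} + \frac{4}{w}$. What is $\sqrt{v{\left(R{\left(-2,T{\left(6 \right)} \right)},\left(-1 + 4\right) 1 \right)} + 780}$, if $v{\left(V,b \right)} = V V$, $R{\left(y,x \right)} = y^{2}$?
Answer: $2 \sqrt{199} \approx 28.213$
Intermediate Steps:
$T{\left(w \right)} = \frac{1}{4} + \frac{4}{w}$ ($T{\left(w \right)} = 1 \cdot \frac{1}{4} + \frac{4}{w} = \frac{1}{4} + \frac{4}{w}$)
$v{\left(V,b \right)} = V^{2}$
$\sqrt{v{\left(R{\left(-2,T{\left(6 \right)} \right)},\left(-1 + 4\right) 1 \right)} + 780} = \sqrt{\left(\left(-2\right)^{2}\right)^{2} + 780} = \sqrt{4^{2} + 780} = \sqrt{16 + 780} = \sqrt{796} = 2 \sqrt{199}$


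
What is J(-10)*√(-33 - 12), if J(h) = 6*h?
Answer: -180*I*√5 ≈ -402.49*I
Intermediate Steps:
J(-10)*√(-33 - 12) = (6*(-10))*√(-33 - 12) = -180*I*√5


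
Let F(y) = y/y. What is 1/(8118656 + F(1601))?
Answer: 1/8118657 ≈ 1.2317e-7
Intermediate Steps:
F(y) = 1
1/(8118656 + F(1601)) = 1/(8118656 + 1) = 1/8118657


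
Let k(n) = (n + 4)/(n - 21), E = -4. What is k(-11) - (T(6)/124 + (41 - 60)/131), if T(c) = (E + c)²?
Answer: 43083/129952 ≈ 0.33153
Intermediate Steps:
k(n) = (4 + n)/(-21 + n)
T(c) = (-4 + c)²
k(-11) - (T(6)/124 + (41 - 60)/131) = (4 - 11)/(-21 - 11) - ((-4 + 6)²/124 + (41 - 60)/131) = -7/(-32) - (2²*(1/124) - 19*1/131) = -1/32*(-7) - (4*(1/124) - 19/131) = 7/32 - (1/31 - 19/131) = 7/32 - 1*(-458/4061) = 7/32 + 458/4061 = 43083/129952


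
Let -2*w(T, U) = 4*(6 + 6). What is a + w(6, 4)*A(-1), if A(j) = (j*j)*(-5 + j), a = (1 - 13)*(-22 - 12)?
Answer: 552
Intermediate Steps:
w(T, U) = -24 (w(T, U) = -2*(6 + 6) = -2*12 = -1/2*48 = -24)
a = 408 (a = -12*(-34) = 408)
A(j) = j**2*(-5 + j)
a + w(6, 4)*A(-1) = 408 - 24*(-1)**2*(-5 - 1) = 408 - 24*(-6) = 408 + 144 = 552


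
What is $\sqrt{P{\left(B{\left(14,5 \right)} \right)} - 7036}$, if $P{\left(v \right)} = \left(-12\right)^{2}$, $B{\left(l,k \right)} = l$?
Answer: $2 i \sqrt{1723} \approx 83.018 i$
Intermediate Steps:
$P{\left(v \right)} = 144$
$\sqrt{P{\left(B{\left(14,5 \right)} \right)} - 7036} = \sqrt{144 - 7036} = \sqrt{-6892} = 2 i \sqrt{1723}$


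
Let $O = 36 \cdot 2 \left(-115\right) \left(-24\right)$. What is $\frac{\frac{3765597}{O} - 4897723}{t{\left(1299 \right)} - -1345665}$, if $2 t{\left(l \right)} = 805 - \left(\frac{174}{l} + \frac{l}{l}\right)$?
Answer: $- \frac{140475555766993}{38607784087680} \approx -3.6385$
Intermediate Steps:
$O = 198720$ ($O = 72 \left(-115\right) \left(-24\right) = \left(-8280\right) \left(-24\right) = 198720$)
$t{\left(l \right)} = 402 - \frac{87}{l}$ ($t{\left(l \right)} = \frac{805 - \left(\frac{174}{l} + \frac{l}{l}\right)}{2} = \frac{805 - \left(\frac{174}{l} + 1\right)}{2} = \frac{805 - \left(1 + \frac{174}{l}\right)}{2} = \frac{804 - \frac{174}{l}}{2} = 402 - \frac{87}{l}$)
$\frac{\frac{3765597}{O} - 4897723}{t{\left(1299 \right)} - -1345665} = \frac{\frac{3765597}{198720} - 4897723}{\left(402 - \frac{87}{1299}\right) - -1345665} = \frac{3765597 \cdot \frac{1}{198720} - 4897723}{\left(402 - \frac{29}{433}\right) + 1345665} = \frac{\frac{1255199}{66240} - 4897723}{\left(402 - \frac{29}{433}\right) + 1345665} = - \frac{324423916321}{66240 \left(\frac{174037}{433} + 1345665\right)} = - \frac{324423916321}{66240 \cdot \frac{582846982}{433}} = \left(- \frac{324423916321}{66240}\right) \frac{433}{582846982} = - \frac{140475555766993}{38607784087680}$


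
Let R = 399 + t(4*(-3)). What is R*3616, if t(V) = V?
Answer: 1399392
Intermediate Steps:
R = 387 (R = 399 + 4*(-3) = 399 - 12 = 387)
R*3616 = 387*3616 = 1399392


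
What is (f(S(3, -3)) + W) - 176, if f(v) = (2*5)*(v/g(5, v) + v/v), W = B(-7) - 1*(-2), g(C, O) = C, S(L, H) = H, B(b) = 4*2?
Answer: -162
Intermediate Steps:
B(b) = 8
W = 10 (W = 8 - 1*(-2) = 8 + 2 = 10)
f(v) = 10 + 2*v (f(v) = (2*5)*(v/5 + v/v) = 10*(v*(1/5) + 1) = 10*(v/5 + 1) = 10*(1 + v/5) = 10 + 2*v)
(f(S(3, -3)) + W) - 176 = ((10 + 2*(-3)) + 10) - 176 = ((10 - 6) + 10) - 176 = (4 + 10) - 176 = 14 - 176 = -162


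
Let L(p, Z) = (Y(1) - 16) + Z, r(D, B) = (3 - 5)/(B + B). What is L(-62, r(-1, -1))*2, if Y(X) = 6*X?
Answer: -18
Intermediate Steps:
r(D, B) = -1/B (r(D, B) = -2*1/(2*B) = -1/B)
L(p, Z) = -10 + Z (L(p, Z) = (6*1 - 16) + Z = (6 - 16) + Z = -10 + Z)
L(-62, r(-1, -1))*2 = (-10 - 1/(-1))*2 = (-10 - 1*(-1))*2 = (-10 + 1)*2 = -9*2 = -18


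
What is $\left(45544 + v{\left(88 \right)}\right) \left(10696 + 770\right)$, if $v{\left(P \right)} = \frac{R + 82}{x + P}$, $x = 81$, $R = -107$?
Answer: $\frac{6788675502}{13} \approx 5.2221 \cdot 10^{8}$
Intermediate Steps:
$v{\left(P \right)} = - \frac{25}{81 + P}$ ($v{\left(P \right)} = \frac{-107 + 82}{81 + P} = - \frac{25}{81 + P}$)
$\left(45544 + v{\left(88 \right)}\right) \left(10696 + 770\right) = \left(45544 - \frac{25}{81 + 88}\right) \left(10696 + 770\right) = \left(45544 - \frac{25}{169}\right) 11466 = \frac{7696911}{169} \cdot 11466 = \frac{6788675502}{13}$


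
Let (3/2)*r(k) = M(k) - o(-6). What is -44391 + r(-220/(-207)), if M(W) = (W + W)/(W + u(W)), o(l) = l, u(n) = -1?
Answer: -1730213/39 ≈ -44364.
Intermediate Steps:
M(W) = 2*W/(-1 + W) (M(W) = (W + W)/(W - 1) = (2*W)/(-1 + W) = 2*W/(-1 + W))
r(k) = 4 + 4*k/(3*(-1 + k)) (r(k) = 2*(2*k/(-1 + k) - 1*(-6))/3 = 2*(2*k/(-1 + k) + 6)/3 = 2*(6 + 2*k/(-1 + k))/3 = 4 + 4*k/(3*(-1 + k)))
-44391 + r(-220/(-207)) = -44391 + 4*(-3 + 4*(-220/(-207)))/(3*(-1 - 220/(-207))) = -44391 + 4*(-3 + 4*(-220*(-1/207)))/(3*(-1 - 220*(-1/207))) = -44391 + 4*(-3 + 4*(220/207))/(3*(-1 + 220/207)) = -44391 + 4*(-3 + 880/207)/(3*(13/207)) = -44391 + (4/3)*(207/13)*(259/207) = -44391 + 1036/39 = -1730213/39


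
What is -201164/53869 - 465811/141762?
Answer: -53610183727/7636577178 ≈ -7.0202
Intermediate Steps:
-201164/53869 - 465811/141762 = -53610183727/7636577178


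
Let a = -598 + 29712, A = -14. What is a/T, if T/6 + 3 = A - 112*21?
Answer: -14557/7107 ≈ -2.0483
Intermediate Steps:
T = -14214 (T = -18 + 6*(-14 - 112*21) = -18 + 6*(-14 - 2352) = -18 + 6*(-2366) = -18 - 14196 = -14214)
a = 29114
a/T = 29114/(-14214) = 29114*(-1/14214) = -14557/7107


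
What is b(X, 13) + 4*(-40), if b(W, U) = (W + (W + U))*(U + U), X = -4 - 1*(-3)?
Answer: 126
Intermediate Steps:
X = -1 (X = -4 + 3 = -1)
b(W, U) = 2*U*(U + 2*W) (b(W, U) = (W + (U + W))*(2*U) = (U + 2*W)*(2*U) = 2*U*(U + 2*W))
b(X, 13) + 4*(-40) = 2*13*(13 + 2*(-1)) + 4*(-40) = 2*13*(13 - 2) - 160 = 2*13*11 - 160 = 286 - 160 = 126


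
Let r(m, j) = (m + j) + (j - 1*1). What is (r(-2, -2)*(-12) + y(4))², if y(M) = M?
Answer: 7744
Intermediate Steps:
r(m, j) = -1 + m + 2*j (r(m, j) = (j + m) + (j - 1) = (j + m) + (-1 + j) = -1 + m + 2*j)
(r(-2, -2)*(-12) + y(4))² = ((-1 - 2 + 2*(-2))*(-12) + 4)² = ((-1 - 2 - 4)*(-12) + 4)² = (-7*(-12) + 4)² = (84 + 4)² = 88² = 7744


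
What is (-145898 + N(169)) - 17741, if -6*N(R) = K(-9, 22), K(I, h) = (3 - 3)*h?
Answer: -163639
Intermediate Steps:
K(I, h) = 0 (K(I, h) = 0*h = 0)
N(R) = 0 (N(R) = -1/6*0 = 0)
(-145898 + N(169)) - 17741 = (-145898 + 0) - 17741 = -145898 - 17741 = -163639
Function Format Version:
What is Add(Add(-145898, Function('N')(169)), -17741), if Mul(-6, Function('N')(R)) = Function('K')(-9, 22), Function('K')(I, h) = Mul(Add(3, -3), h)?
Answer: -163639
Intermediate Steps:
Function('K')(I, h) = 0 (Function('K')(I, h) = Mul(0, h) = 0)
Function('N')(R) = 0 (Function('N')(R) = Mul(Rational(-1, 6), 0) = 0)
Add(Add(-145898, Function('N')(169)), -17741) = Add(Add(-145898, 0), -17741) = Add(-145898, -17741) = -163639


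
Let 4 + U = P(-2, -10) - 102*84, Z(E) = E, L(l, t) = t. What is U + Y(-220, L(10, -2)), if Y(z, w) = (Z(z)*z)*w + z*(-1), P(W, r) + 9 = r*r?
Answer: -105061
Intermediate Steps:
P(W, r) = -9 + r² (P(W, r) = -9 + r*r = -9 + r²)
U = -8481 (U = -4 + ((-9 + (-10)²) - 102*84) = -4 + ((-9 + 100) - 8568) = -4 + (91 - 8568) = -4 - 8477 = -8481)
Y(z, w) = -z + w*z² (Y(z, w) = (z*z)*w + z*(-1) = z²*w - z = w*z² - z = -z + w*z²)
U + Y(-220, L(10, -2)) = -8481 - 220*(-1 - 2*(-220)) = -8481 - 220*(-1 + 440) = -8481 - 220*439 = -8481 - 96580 = -105061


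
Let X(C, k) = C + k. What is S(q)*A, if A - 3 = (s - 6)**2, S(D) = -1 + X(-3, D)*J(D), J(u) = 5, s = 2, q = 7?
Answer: 361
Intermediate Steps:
S(D) = -16 + 5*D (S(D) = -1 + (-3 + D)*5 = -1 + (-15 + 5*D) = -16 + 5*D)
A = 19 (A = 3 + (2 - 6)**2 = 3 + (-4)**2 = 3 + 16 = 19)
S(q)*A = (-16 + 5*7)*19 = (-16 + 35)*19 = 19*19 = 361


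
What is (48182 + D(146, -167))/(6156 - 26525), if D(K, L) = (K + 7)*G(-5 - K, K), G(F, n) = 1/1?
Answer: -48335/20369 ≈ -2.3730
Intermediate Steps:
G(F, n) = 1
D(K, L) = 7 + K (D(K, L) = (K + 7)*1 = (7 + K)*1 = 7 + K)
(48182 + D(146, -167))/(6156 - 26525) = (48182 + (7 + 146))/(6156 - 26525) = (48182 + 153)/(-20369) = 48335*(-1/20369) = -48335/20369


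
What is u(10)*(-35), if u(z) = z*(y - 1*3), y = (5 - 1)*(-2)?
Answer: 3850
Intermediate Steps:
y = -8 (y = 4*(-2) = -8)
u(z) = -11*z (u(z) = z*(-8 - 1*3) = z*(-8 - 3) = z*(-11) = -11*z)
u(10)*(-35) = -11*10*(-35) = -110*(-35) = 3850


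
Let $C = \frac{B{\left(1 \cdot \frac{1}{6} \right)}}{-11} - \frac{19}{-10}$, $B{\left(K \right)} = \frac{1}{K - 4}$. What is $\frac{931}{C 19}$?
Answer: $\frac{123970}{4867} \approx 25.472$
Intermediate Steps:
$B{\left(K \right)} = \frac{1}{-4 + K}$
$C = \frac{4867}{2530}$ ($C = \frac{1}{\left(-4 + 1 \cdot \frac{1}{6}\right) \left(-11\right)} - \frac{19}{-10} = \frac{1}{-4 + 1 \cdot \frac{1}{6}} \left(- \frac{1}{11}\right) - - \frac{19}{10} = \frac{1}{-4 + \frac{1}{6}} \left(- \frac{1}{11}\right) + \frac{19}{10} = \frac{1}{- \frac{23}{6}} \left(- \frac{1}{11}\right) + \frac{19}{10} = \left(- \frac{6}{23}\right) \left(- \frac{1}{11}\right) + \frac{19}{10} = \frac{6}{253} + \frac{19}{10} = \frac{4867}{2530} \approx 1.9237$)
$\frac{931}{C 19} = \frac{931}{\frac{4867}{2530} \cdot 19} = \frac{931}{\frac{92473}{2530}} = 931 \cdot \frac{2530}{92473} = \frac{123970}{4867}$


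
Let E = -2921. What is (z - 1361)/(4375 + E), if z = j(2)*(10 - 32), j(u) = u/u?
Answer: -1383/1454 ≈ -0.95117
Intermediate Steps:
j(u) = 1
z = -22 (z = 1*(10 - 32) = 1*(-22) = -22)
(z - 1361)/(4375 + E) = (-22 - 1361)/(4375 - 2921) = -1383/1454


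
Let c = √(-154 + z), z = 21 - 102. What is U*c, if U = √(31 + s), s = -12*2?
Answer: I*√1645 ≈ 40.559*I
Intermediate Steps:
s = -24
z = -81
c = I*√235 (c = √(-154 - 81) = √(-235) = I*√235 ≈ 15.33*I)
U = √7 (U = √(31 - 24) = √7 ≈ 2.6458)
U*c = √7*(I*√235) = I*√1645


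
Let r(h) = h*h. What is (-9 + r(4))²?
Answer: 49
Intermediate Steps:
r(h) = h²
(-9 + r(4))² = (-9 + 4²)² = (-9 + 16)² = 7² = 49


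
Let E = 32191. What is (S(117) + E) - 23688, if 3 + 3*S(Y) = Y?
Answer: 8541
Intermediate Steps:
S(Y) = -1 + Y/3
(S(117) + E) - 23688 = ((-1 + (⅓)*117) + 32191) - 23688 = ((-1 + 39) + 32191) - 23688 = (38 + 32191) - 23688 = 32229 - 23688 = 8541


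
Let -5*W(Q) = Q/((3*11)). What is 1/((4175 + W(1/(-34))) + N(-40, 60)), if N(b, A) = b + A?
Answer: 5610/23533951 ≈ 0.00023838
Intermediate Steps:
W(Q) = -Q/165 (W(Q) = -Q/(5*(3*11)) = -Q/(5*33) = -Q/165)
N(b, A) = A + b
1/((4175 + W(1/(-34))) + N(-40, 60)) = 1/((4175 - 1/165/(-34)) + (60 - 40)) = 1/((4175 - 1/165*(-1/34)) + 20) = 1/((4175 + 1/5610) + 20) = 1/(23421751/5610 + 20) = 1/(23533951/5610) = 5610/23533951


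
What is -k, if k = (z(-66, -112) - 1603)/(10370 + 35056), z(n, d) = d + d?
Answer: 609/15142 ≈ 0.040219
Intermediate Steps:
z(n, d) = 2*d
k = -609/15142 (k = (2*(-112) - 1603)/(10370 + 35056) = (-224 - 1603)/45426 = -1827*1/45426 = -609/15142 ≈ -0.040219)
-k = -1*(-609/15142) = 609/15142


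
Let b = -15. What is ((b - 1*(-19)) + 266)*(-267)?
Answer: -72090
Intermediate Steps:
((b - 1*(-19)) + 266)*(-267) = ((-15 - 1*(-19)) + 266)*(-267) = ((-15 + 19) + 266)*(-267) = (4 + 266)*(-267) = 270*(-267) = -72090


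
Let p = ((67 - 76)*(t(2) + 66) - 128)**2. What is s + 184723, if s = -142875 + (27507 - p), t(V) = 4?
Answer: -505209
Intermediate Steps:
p = 574564 (p = ((67 - 76)*(4 + 66) - 128)**2 = (-9*70 - 128)**2 = (-630 - 128)**2 = (-758)**2 = 574564)
s = -689932 (s = -142875 + (27507 - 1*574564) = -142875 + (27507 - 574564) = -142875 - 547057 = -689932)
s + 184723 = -689932 + 184723 = -505209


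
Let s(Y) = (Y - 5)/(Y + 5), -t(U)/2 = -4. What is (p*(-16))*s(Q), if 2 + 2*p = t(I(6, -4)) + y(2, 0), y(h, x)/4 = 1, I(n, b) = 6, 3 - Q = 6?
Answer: 320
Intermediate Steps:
Q = -3 (Q = 3 - 1*6 = 3 - 6 = -3)
y(h, x) = 4 (y(h, x) = 4*1 = 4)
t(U) = 8 (t(U) = -2*(-4) = 8)
s(Y) = (-5 + Y)/(5 + Y)
p = 5 (p = -1 + (8 + 4)/2 = -1 + (1/2)*12 = -1 + 6 = 5)
(p*(-16))*s(Q) = (5*(-16))*((-5 - 3)/(5 - 3)) = -80*(-8)/2 = -40*(-8) = -80*(-4) = 320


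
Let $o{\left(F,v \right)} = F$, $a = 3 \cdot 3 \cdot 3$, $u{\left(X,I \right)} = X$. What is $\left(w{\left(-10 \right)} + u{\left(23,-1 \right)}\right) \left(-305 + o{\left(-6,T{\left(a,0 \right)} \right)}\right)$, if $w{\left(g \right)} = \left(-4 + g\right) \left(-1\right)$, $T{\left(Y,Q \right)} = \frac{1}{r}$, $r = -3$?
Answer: $-11507$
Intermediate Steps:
$a = 27$ ($a = 9 \cdot 3 = 27$)
$T{\left(Y,Q \right)} = - \frac{1}{3}$ ($T{\left(Y,Q \right)} = \frac{1}{-3} = - \frac{1}{3}$)
$w{\left(g \right)} = 4 - g$
$\left(w{\left(-10 \right)} + u{\left(23,-1 \right)}\right) \left(-305 + o{\left(-6,T{\left(a,0 \right)} \right)}\right) = \left(\left(4 - -10\right) + 23\right) \left(-305 - 6\right) = \left(\left(4 + 10\right) + 23\right) \left(-311\right) = \left(14 + 23\right) \left(-311\right) = 37 \left(-311\right) = -11507$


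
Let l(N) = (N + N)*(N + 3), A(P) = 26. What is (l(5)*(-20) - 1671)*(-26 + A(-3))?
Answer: 0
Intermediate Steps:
l(N) = 2*N*(3 + N) (l(N) = (2*N)*(3 + N) = 2*N*(3 + N))
(l(5)*(-20) - 1671)*(-26 + A(-3)) = ((2*5*(3 + 5))*(-20) - 1671)*(-26 + 26) = ((2*5*8)*(-20) - 1671)*0 = (80*(-20) - 1671)*0 = (-1600 - 1671)*0 = -3271*0 = 0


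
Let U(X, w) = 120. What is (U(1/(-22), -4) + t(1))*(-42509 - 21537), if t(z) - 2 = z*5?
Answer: -8133842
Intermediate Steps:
t(z) = 2 + 5*z (t(z) = 2 + z*5 = 2 + 5*z)
(U(1/(-22), -4) + t(1))*(-42509 - 21537) = (120 + (2 + 5*1))*(-42509 - 21537) = (120 + (2 + 5))*(-64046) = (120 + 7)*(-64046) = 127*(-64046) = -8133842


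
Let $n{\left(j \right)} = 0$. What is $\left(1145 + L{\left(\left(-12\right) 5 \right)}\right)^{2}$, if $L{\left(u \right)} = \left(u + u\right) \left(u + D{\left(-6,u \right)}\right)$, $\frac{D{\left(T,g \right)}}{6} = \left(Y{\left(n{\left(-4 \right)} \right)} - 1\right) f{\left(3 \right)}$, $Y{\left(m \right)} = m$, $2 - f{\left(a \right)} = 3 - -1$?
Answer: $47679025$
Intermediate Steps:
$f{\left(a \right)} = -2$ ($f{\left(a \right)} = 2 - \left(3 - -1\right) = 2 - \left(3 + 1\right) = 2 - 4 = -2$)
$D{\left(T,g \right)} = 12$ ($D{\left(T,g \right)} = 6 \left(0 - 1\right) \left(-2\right) = 6 \left(\left(-1\right) \left(-2\right)\right) = 6 \cdot 2 = 12$)
$L{\left(u \right)} = 2 u \left(12 + u\right)$ ($L{\left(u \right)} = \left(u + u\right) \left(u + 12\right) = 2 u \left(12 + u\right)$)
$\left(1145 + L{\left(\left(-12\right) 5 \right)}\right)^{2} = \left(1145 + 2 \left(\left(-12\right) 5\right) \left(12 - 60\right)\right)^{2} = \left(1145 + 2 \left(-60\right) \left(12 - 60\right)\right)^{2} = \left(1145 + 2 \left(-60\right) \left(-48\right)\right)^{2} = \left(1145 + 5760\right)^{2} = 6905^{2} = 47679025$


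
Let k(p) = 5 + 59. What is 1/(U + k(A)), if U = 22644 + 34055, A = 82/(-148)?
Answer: 1/56763 ≈ 1.7617e-5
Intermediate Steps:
A = -41/74 (A = 82*(-1/148) = -41/74 ≈ -0.55405)
k(p) = 64
U = 56699
1/(U + k(A)) = 1/(56699 + 64) = 1/56763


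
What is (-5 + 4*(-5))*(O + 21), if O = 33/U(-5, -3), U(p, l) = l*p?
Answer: -580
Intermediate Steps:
O = 11/5 (O = 33/((-3*(-5))) = 33/15 = 33*(1/15) = 11/5 ≈ 2.2000)
(-5 + 4*(-5))*(O + 21) = (-5 + 4*(-5))*(11/5 + 21) = (-5 - 20)*(116/5) = -25*116/5 = -580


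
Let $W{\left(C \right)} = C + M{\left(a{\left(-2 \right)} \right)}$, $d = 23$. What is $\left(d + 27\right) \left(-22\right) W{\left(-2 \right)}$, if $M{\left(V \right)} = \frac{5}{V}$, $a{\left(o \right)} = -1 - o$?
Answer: $-3300$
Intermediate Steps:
$W{\left(C \right)} = 5 + C$ ($W{\left(C \right)} = C + \frac{5}{-1 - -2} = C + \frac{5}{-1 + 2} = C + \frac{5}{1} = C + 5 \cdot 1 = C + 5 = 5 + C$)
$\left(d + 27\right) \left(-22\right) W{\left(-2 \right)} = \left(23 + 27\right) \left(-22\right) \left(5 - 2\right) = 50 \left(-22\right) 3 = \left(-1100\right) 3 = -3300$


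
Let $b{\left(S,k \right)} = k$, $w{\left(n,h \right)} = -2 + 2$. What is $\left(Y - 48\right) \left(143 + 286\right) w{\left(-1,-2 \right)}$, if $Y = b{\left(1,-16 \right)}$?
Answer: $0$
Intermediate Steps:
$w{\left(n,h \right)} = 0$
$Y = -16$
$\left(Y - 48\right) \left(143 + 286\right) w{\left(-1,-2 \right)} = \left(-16 - 48\right) \left(143 + 286\right) 0 = \left(-64\right) 429 \cdot 0 = \left(-27456\right) 0 = 0$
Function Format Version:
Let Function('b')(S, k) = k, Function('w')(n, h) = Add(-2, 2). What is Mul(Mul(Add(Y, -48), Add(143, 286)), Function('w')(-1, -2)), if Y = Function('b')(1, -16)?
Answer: 0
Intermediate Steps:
Function('w')(n, h) = 0
Y = -16
Mul(Mul(Add(Y, -48), Add(143, 286)), Function('w')(-1, -2)) = Mul(Mul(Add(-16, -48), Add(143, 286)), 0) = Mul(Mul(-64, 429), 0) = Mul(-27456, 0) = 0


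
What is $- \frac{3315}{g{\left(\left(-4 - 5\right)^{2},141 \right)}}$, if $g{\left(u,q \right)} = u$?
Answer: $- \frac{1105}{27} \approx -40.926$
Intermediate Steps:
$- \frac{3315}{g{\left(\left(-4 - 5\right)^{2},141 \right)}} = - \frac{3315}{\left(-4 - 5\right)^{2}} = - \frac{3315}{\left(-9\right)^{2}} = - \frac{3315}{81} = \left(-3315\right) \frac{1}{81} = - \frac{1105}{27}$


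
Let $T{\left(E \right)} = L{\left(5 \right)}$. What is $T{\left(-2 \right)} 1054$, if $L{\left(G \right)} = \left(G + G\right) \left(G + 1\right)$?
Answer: $63240$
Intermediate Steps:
$L{\left(G \right)} = 2 G \left(1 + G\right)$
$T{\left(E \right)} = 60$ ($T{\left(E \right)} = 2 \cdot 5 \left(1 + 5\right) = 2 \cdot 5 \cdot 6 = 60$)
$T{\left(-2 \right)} 1054 = 60 \cdot 1054 = 63240$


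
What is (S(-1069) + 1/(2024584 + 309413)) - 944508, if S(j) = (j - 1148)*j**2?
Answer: -5915388532093064/2333997 ≈ -2.5344e+9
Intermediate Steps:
S(j) = j**2*(-1148 + j) (S(j) = (-1148 + j)*j**2 = j**2*(-1148 + j))
(S(-1069) + 1/(2024584 + 309413)) - 944508 = ((-1069)**2*(-1148 - 1069) + 1/(2024584 + 309413)) - 944508 = (1142761*(-2217) + 1/2333997) - 944508 = (-2533501137 + 1/2333997) - 944508 = -5913184053254588/2333997 - 944508 = -5915388532093064/2333997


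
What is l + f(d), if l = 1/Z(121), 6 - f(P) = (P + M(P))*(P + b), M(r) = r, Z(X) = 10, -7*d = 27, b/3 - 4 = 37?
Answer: 453349/490 ≈ 925.20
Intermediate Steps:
b = 123 (b = 12 + 3*37 = 12 + 111 = 123)
d = -27/7 (d = -⅐*27 = -27/7 ≈ -3.8571)
f(P) = 6 - 2*P*(123 + P) (f(P) = 6 - (P + P)*(P + 123) = 6 - 2*P*(123 + P))
l = ⅒ (l = 1/10 = ⅒ ≈ 0.10000)
l + f(d) = ⅒ + (6 - 246*(-27/7) - 2*(-27/7)²) = ⅒ + (6 + 6642/7 - 2*729/49) = ⅒ + (6 + 6642/7 - 1458/49) = ⅒ + 45330/49 = 453349/490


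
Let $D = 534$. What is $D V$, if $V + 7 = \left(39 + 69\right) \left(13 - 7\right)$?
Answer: $342294$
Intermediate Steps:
$V = 641$ ($V = -7 + \left(39 + 69\right) \left(13 - 7\right) = -7 + 108 \cdot 6 = -7 + 648 = 641$)
$D V = 534 \cdot 641 = 342294$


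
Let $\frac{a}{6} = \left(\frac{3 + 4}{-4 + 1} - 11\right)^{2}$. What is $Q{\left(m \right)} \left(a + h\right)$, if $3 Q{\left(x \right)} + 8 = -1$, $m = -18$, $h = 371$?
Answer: $-4313$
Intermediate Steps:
$Q{\left(x \right)} = -3$ ($Q{\left(x \right)} = - \frac{8}{3} + \frac{1}{3} \left(-1\right) = - \frac{8}{3} - \frac{1}{3} = -3$)
$a = \frac{3200}{3}$ ($a = 6 \left(\frac{3 + 4}{-4 + 1} - 11\right)^{2} = 6 \left(\frac{7}{-3} - 11\right)^{2} = 6 \left(7 \left(- \frac{1}{3}\right) - 11\right)^{2} = 6 \left(- \frac{7}{3} - 11\right)^{2} = 6 \left(- \frac{40}{3}\right)^{2} = 6 \cdot \frac{1600}{9} = \frac{3200}{3} \approx 1066.7$)
$Q{\left(m \right)} \left(a + h\right) = - 3 \left(\frac{3200}{3} + 371\right) = \left(-3\right) \frac{4313}{3} = -4313$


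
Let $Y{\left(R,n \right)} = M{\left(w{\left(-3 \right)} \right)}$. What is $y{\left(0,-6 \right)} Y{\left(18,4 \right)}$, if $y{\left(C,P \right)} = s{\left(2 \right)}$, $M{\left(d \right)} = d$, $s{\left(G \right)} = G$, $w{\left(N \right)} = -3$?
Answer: $-6$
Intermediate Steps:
$Y{\left(R,n \right)} = -3$
$y{\left(C,P \right)} = 2$
$y{\left(0,-6 \right)} Y{\left(18,4 \right)} = 2 \left(-3\right) = -6$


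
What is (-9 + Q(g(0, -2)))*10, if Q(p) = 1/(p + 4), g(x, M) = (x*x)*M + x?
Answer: -175/2 ≈ -87.500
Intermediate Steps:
g(x, M) = x + M*x² (g(x, M) = x²*M + x = M*x² + x = x + M*x²)
Q(p) = 1/(4 + p)
(-9 + Q(g(0, -2)))*10 = (-9 + 1/(4 + 0*(1 - 2*0)))*10 = (-9 + 1/(4 + 0*(1 + 0)))*10 = (-9 + 1/(4 + 0*1))*10 = (-9 + 1/(4 + 0))*10 = (-9 + 1/4)*10 = (-9 + ¼)*10 = -35/4*10 = -175/2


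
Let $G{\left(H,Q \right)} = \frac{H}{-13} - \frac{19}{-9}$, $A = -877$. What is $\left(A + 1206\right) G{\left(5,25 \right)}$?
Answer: $\frac{66458}{117} \approx 568.02$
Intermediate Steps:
$G{\left(H,Q \right)} = \frac{19}{9} - \frac{H}{13}$ ($G{\left(H,Q \right)} = H \left(- \frac{1}{13}\right) - - \frac{19}{9} = - \frac{H}{13} + \frac{19}{9} = \frac{19}{9} - \frac{H}{13}$)
$\left(A + 1206\right) G{\left(5,25 \right)} = \left(-877 + 1206\right) \left(\frac{19}{9} - \frac{5}{13}\right) = 329 \left(\frac{19}{9} - \frac{5}{13}\right) = 329 \cdot \frac{202}{117} = \frac{66458}{117}$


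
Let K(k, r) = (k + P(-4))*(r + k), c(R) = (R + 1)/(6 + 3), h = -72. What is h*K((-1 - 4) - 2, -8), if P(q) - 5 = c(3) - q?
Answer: 2640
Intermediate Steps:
c(R) = ⅑ + R/9 (c(R) = (1 + R)/9 = (1 + R)*(⅑) = ⅑ + R/9)
P(q) = 49/9 - q (P(q) = 5 + ((⅑ + (⅑)*3) - q) = 5 + ((⅑ + ⅓) - q) = 5 + (4/9 - q) = 49/9 - q)
K(k, r) = (85/9 + k)*(k + r) (K(k, r) = (k + (49/9 - 1*(-4)))*(r + k) = (k + (49/9 + 4))*(k + r) = (k + 85/9)*(k + r) = (85/9 + k)*(k + r))
h*K((-1 - 4) - 2, -8) = -72*(((-1 - 4) - 2)² + 85*((-1 - 4) - 2)/9 + (85/9)*(-8) + ((-1 - 4) - 2)*(-8)) = -72*((-5 - 2)² + 85*(-5 - 2)/9 - 680/9 + (-5 - 2)*(-8)) = -72*((-7)² + (85/9)*(-7) - 680/9 - 7*(-8)) = -72*(49 - 595/9 - 680/9 + 56) = -72*(-110/3) = 2640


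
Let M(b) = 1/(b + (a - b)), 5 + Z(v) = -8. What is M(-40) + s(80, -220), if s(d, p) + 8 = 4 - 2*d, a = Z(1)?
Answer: -2133/13 ≈ -164.08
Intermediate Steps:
Z(v) = -13 (Z(v) = -5 - 8 = -13)
a = -13
s(d, p) = -4 - 2*d (s(d, p) = -8 + (4 - 2*d) = -4 - 2*d)
M(b) = -1/13 (M(b) = 1/(b + (-13 - b)) = 1/(-13) = -1/13)
M(-40) + s(80, -220) = -1/13 + (-4 - 2*80) = -1/13 + (-4 - 160) = -1/13 - 164 = -2133/13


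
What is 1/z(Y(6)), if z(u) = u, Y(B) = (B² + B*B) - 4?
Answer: 1/68 ≈ 0.014706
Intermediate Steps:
Y(B) = -4 + 2*B² (Y(B) = (B² + B²) - 4 = 2*B² - 4 = -4 + 2*B²)
1/z(Y(6)) = 1/(-4 + 2*6²) = 1/(-4 + 2*36) = 1/(-4 + 72) = 1/68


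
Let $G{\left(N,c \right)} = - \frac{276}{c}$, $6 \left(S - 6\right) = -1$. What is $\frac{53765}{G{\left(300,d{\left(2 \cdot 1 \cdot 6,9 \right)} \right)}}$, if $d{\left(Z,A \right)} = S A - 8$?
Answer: $- \frac{4785085}{552} \approx -8668.6$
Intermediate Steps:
$S = \frac{35}{6}$ ($S = 6 + \frac{1}{6} \left(-1\right) = 6 - \frac{1}{6} = \frac{35}{6} \approx 5.8333$)
$d{\left(Z,A \right)} = -8 + \frac{35 A}{6}$ ($d{\left(Z,A \right)} = \frac{35 A}{6} - 8 = -8 + \frac{35 A}{6}$)
$\frac{53765}{G{\left(300,d{\left(2 \cdot 1 \cdot 6,9 \right)} \right)}} = \frac{53765}{\left(-276\right) \frac{1}{-8 + \frac{35}{6} \cdot 9}} = \frac{53765}{\left(-276\right) \frac{1}{-8 + \frac{105}{2}}} = \frac{53765}{\left(-276\right) \frac{1}{\frac{89}{2}}} = \frac{53765}{\left(-276\right) \frac{2}{89}} = \frac{53765}{- \frac{552}{89}} = 53765 \left(- \frac{89}{552}\right) = - \frac{4785085}{552}$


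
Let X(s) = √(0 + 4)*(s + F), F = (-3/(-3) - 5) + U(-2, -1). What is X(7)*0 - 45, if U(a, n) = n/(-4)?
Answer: -45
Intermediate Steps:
U(a, n) = -n/4 (U(a, n) = n*(-¼) = -n/4)
F = -15/4 (F = (-3/(-3) - 5) - ¼*(-1) = (-3*(-⅓) - 5) + ¼ = (1 - 5) + ¼ = -4 + ¼ = -15/4 ≈ -3.7500)
X(s) = -15/2 + 2*s (X(s) = √(0 + 4)*(s - 15/4) = √4*(-15/4 + s) = 2*(-15/4 + s) = -15/2 + 2*s)
X(7)*0 - 45 = (-15/2 + 2*7)*0 - 45 = (-15/2 + 14)*0 - 45 = (13/2)*0 - 45 = 0 - 45 = -45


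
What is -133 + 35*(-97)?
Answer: -3528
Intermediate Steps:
-133 + 35*(-97) = -133 - 3395 = -3528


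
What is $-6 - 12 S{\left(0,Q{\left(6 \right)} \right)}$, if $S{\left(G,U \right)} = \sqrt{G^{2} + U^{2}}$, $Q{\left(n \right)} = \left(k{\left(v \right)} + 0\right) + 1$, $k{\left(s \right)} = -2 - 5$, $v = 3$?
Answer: $-78$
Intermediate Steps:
$k{\left(s \right)} = -7$
$Q{\left(n \right)} = -6$ ($Q{\left(n \right)} = \left(-7 + 0\right) + 1 = -7 + 1 = -6$)
$-6 - 12 S{\left(0,Q{\left(6 \right)} \right)} = -6 - 12 \sqrt{0^{2} + \left(-6\right)^{2}} = -6 - 12 \sqrt{0 + 36} = -6 - 12 \sqrt{36} = -6 - 72 = -78$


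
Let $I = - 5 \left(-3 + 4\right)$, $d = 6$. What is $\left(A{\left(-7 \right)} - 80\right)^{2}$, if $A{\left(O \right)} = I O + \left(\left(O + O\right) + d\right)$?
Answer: $2809$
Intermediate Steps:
$I = -5$ ($I = \left(-5\right) 1 = -5$)
$A{\left(O \right)} = 6 - 3 O$ ($A{\left(O \right)} = - 5 O + \left(\left(O + O\right) + 6\right) = - 5 O + \left(2 O + 6\right) = - 5 O + \left(6 + 2 O\right) = 6 - 3 O$)
$\left(A{\left(-7 \right)} - 80\right)^{2} = \left(\left(6 - -21\right) - 80\right)^{2} = \left(\left(6 + 21\right) - 80\right)^{2} = \left(27 - 80\right)^{2} = \left(-53\right)^{2} = 2809$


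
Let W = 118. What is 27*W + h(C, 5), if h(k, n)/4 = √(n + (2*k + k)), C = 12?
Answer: 3186 + 4*√41 ≈ 3211.6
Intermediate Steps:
h(k, n) = 4*√(n + 3*k) (h(k, n) = 4*√(n + (2*k + k)) = 4*√(n + 3*k))
27*W + h(C, 5) = 27*118 + 4*√(5 + 3*12) = 3186 + 4*√(5 + 36) = 3186 + 4*√41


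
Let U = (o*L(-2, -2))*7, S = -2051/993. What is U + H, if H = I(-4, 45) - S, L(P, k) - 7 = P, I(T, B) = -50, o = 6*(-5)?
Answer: -1090249/993 ≈ -1097.9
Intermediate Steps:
S = -2051/993 (S = -2051*1/993 = -2051/993 ≈ -2.0655)
o = -30
L(P, k) = 7 + P
H = -47599/993 (H = -50 - 1*(-2051/993) = -50 + 2051/993 = -47599/993 ≈ -47.935)
U = -1050 (U = -30*(7 - 2)*7 = -30*5*7 = -150*7 = -1050)
U + H = -1050 - 47599/993 = -1090249/993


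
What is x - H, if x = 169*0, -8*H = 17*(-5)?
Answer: -85/8 ≈ -10.625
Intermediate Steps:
H = 85/8 (H = -17*(-5)/8 = -⅛*(-85) = 85/8 ≈ 10.625)
x = 0
x - H = 0 - 1*85/8 = 0 - 85/8 = -85/8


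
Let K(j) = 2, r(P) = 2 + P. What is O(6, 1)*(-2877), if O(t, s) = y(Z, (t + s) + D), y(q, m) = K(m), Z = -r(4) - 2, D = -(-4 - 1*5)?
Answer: -5754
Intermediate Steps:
D = 9 (D = -(-4 - 5) = -1*(-9) = 9)
Z = -8 (Z = -(2 + 4) - 2 = -1*6 - 2 = -6 - 2 = -8)
y(q, m) = 2
O(t, s) = 2
O(6, 1)*(-2877) = 2*(-2877) = -5754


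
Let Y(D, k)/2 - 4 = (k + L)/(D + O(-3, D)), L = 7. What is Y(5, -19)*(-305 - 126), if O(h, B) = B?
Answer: -12068/5 ≈ -2413.6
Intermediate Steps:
Y(D, k) = 8 + (7 + k)/D (Y(D, k) = 8 + 2*((k + 7)/(D + D)) = 8 + 2*((7 + k)/((2*D))) = 8 + 2*((7 + k)*(1/(2*D))) = 8 + 2*((7 + k)/(2*D)) = 8 + (7 + k)/D)
Y(5, -19)*(-305 - 126) = ((7 - 19 + 8*5)/5)*(-305 - 126) = ((7 - 19 + 40)/5)*(-431) = ((1/5)*28)*(-431) = (28/5)*(-431) = -12068/5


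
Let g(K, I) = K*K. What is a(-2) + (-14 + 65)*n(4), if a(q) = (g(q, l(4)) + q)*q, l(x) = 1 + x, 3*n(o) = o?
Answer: 64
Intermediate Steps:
n(o) = o/3
g(K, I) = K²
a(q) = q*(q + q²) (a(q) = (q² + q)*q = (q + q²)*q = q*(q + q²))
a(-2) + (-14 + 65)*n(4) = (-2)²*(1 - 2) + (-14 + 65)*((⅓)*4) = 4*(-1) + 51*(4/3) = -4 + 68 = 64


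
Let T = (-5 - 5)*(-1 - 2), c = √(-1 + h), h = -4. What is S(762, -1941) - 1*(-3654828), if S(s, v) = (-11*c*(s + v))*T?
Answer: 3654828 + 389070*I*√5 ≈ 3.6548e+6 + 8.6999e+5*I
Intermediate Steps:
c = I*√5 (c = √(-1 - 4) = √(-5) = I*√5 ≈ 2.2361*I)
T = 30 (T = -10*(-3) = 30)
S(s, v) = -330*I*√5*(s + v) (S(s, v) = -11*I*√5*(s + v)*30 = -330*I*√5*(s + v))
S(762, -1941) - 1*(-3654828) = 330*I*√5*(-1*762 - 1*(-1941)) - 1*(-3654828) = 330*I*√5*(-762 + 1941) + 3654828 = 330*I*√5*1179 + 3654828 = 389070*I*√5 + 3654828 = 3654828 + 389070*I*√5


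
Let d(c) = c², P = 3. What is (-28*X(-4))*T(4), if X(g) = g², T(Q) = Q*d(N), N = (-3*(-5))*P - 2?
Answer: -3313408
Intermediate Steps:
N = 43 (N = -3*(-5)*3 - 2 = 15*3 - 2 = 45 - 2 = 43)
T(Q) = 1849*Q (T(Q) = Q*43² = Q*1849 = 1849*Q)
(-28*X(-4))*T(4) = (-28*(-4)²)*(1849*4) = -28*16*7396 = -448*7396 = -3313408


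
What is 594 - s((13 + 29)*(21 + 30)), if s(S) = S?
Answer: -1548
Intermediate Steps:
594 - s((13 + 29)*(21 + 30)) = 594 - (13 + 29)*(21 + 30) = 594 - 42*51 = 594 - 1*2142 = 594 - 2142 = -1548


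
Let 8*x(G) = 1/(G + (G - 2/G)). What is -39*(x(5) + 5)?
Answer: -25025/128 ≈ -195.51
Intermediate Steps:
x(G) = 1/(8*(-2/G + 2*G)) (x(G) = 1/(8*(G + (G - 2/G))) = 1/(8*(-2/G + 2*G)))
-39*(x(5) + 5) = -39*((1/16)*5/(-1 + 5²) + 5) = -39*((1/16)*5/(-1 + 25) + 5) = -39*((1/16)*5/24 + 5) = -39*((1/16)*5*(1/24) + 5) = -39*(5/384 + 5) = -39*1925/384 = -25025/128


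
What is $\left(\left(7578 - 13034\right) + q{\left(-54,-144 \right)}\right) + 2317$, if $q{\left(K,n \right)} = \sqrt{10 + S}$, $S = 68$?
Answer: $-3139 + \sqrt{78} \approx -3130.2$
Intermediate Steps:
$q{\left(K,n \right)} = \sqrt{78}$ ($q{\left(K,n \right)} = \sqrt{10 + 68} = \sqrt{78}$)
$\left(\left(7578 - 13034\right) + q{\left(-54,-144 \right)}\right) + 2317 = \left(\left(7578 - 13034\right) + \sqrt{78}\right) + 2317 = \left(-5456 + \sqrt{78}\right) + 2317 = -3139 + \sqrt{78}$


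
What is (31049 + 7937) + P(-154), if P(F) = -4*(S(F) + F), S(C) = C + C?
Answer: 40834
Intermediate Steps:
S(C) = 2*C
P(F) = -12*F (P(F) = -4*(2*F + F) = -12*F)
(31049 + 7937) + P(-154) = (31049 + 7937) - 12*(-154) = 38986 + 1848 = 40834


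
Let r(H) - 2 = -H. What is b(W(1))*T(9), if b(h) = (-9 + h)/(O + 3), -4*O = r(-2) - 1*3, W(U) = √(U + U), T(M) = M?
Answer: -324/11 + 36*√2/11 ≈ -24.826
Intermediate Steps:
r(H) = 2 - H
W(U) = √2*√U (W(U) = √(2*U) = √2*√U)
O = -¼ (O = -((2 - 1*(-2)) - 1*3)/4 = -((2 + 2) - 3)/4 = -(4 - 3)/4 = -¼*1 = -¼ ≈ -0.25000)
b(h) = -36/11 + 4*h/11 (b(h) = (-9 + h)/(-¼ + 3) = (-9 + h)/(11/4) = (-9 + h)*(4/11) = -36/11 + 4*h/11)
b(W(1))*T(9) = (-36/11 + 4*(√2*√1)/11)*9 = (-36/11 + 4*(√2*1)/11)*9 = (-36/11 + 4*√2/11)*9 = -324/11 + 36*√2/11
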